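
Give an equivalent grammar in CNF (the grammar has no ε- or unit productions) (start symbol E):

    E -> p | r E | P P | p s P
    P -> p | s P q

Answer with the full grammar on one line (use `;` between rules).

Introduce a nonterminal for each terminal appearing in a rule of length ≥ 2: X1 → r, X2 → p, X3 → s, X4 → q.
Binarize each right-hand side of length ≥ 3 by chaining fresh nonterminals (Y1, Y2, …): affected rules were E → X2 X3 P; P → X3 P X4.

E -> p | X1 E | P P | X2 Y1; P -> p | X3 Y2; X1 -> r; X2 -> p; X3 -> s; X4 -> q; Y1 -> X3 P; Y2 -> P X4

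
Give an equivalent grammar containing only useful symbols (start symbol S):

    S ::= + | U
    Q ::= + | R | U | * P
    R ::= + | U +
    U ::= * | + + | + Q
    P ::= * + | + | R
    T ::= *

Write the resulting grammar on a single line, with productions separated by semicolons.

Generating nonterminals: {P, Q, R, S, T, U}.
Reachable from S after that: {P, Q, R, S, U}.
Removed useless symbols: {T} and every production mentioning them.

S ::= + | U; Q ::= + | R | U | * P; R ::= + | U +; U ::= * | + + | + Q; P ::= * + | + | R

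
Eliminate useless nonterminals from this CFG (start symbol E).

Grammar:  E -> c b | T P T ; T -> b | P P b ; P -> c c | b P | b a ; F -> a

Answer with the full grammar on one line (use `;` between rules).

E -> c b | T P T; T -> b | P P b; P -> c c | b P | b a

Generating nonterminals: {E, F, P, T}.
Reachable from E after that: {E, P, T}.
Removed useless symbols: {F} and every production mentioning them.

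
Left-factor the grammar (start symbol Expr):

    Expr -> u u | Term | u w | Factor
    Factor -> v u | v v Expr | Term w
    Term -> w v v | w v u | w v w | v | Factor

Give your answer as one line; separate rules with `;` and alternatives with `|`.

Expr -> Term | Factor | u Expr1; Factor -> Term w | v Factor1; Term -> v | Factor | w v Term1; Expr1 -> u | w; Factor1 -> u | v Expr; Term1 -> v | u | w

Expr has alternatives sharing prefix 'u': factor to Expr → u Expr1 with Expr1 → u | w.
Factor has alternatives sharing prefix 'v': factor to Factor → v Factor1 with Factor1 → u | v Expr.
Term has alternatives sharing prefix 'w v': factor to Term → w v Term1 with Term1 → v | u | w.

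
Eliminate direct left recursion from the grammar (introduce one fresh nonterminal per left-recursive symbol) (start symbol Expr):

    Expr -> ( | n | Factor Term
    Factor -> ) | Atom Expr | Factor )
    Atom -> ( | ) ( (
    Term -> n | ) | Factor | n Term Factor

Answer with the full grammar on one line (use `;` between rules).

Expr -> ( | n | Factor Term; Factor -> ) Factor1 | Atom Expr Factor1; Atom -> ( | ) ( (; Term -> n | ) | Factor | n Term Factor; Factor1 -> ) Factor1 | ε

Factor is directly left-recursive.
For Factor: α = {)}, β = {), Atom Expr}. Rewrite as Factor → β Factor1 and Factor1 → α Factor1 | ε.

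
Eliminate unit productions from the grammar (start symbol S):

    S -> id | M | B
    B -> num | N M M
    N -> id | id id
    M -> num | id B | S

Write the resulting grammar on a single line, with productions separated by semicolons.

S -> num | N M M | id | id B; B -> num | N M M; N -> id | id id; M -> num | N M M | id | id B

Unit pairs: M ⇒* {B, S}; S ⇒* {B, M}.
For each unit pair (A, B), copy every non-unit production of B to A, then drop all unit productions.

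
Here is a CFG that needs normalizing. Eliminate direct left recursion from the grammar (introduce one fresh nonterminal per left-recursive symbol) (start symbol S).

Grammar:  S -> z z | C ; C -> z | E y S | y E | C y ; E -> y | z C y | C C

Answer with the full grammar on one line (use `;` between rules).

Directly left-recursive nonterminal: C.
For C: α = {y}, β = {z, E y S, y E}. Rewrite as C → β C' and C' → α C' | ε.

S -> z z | C; C -> z C' | E y S C' | y E C'; E -> y | z C y | C C; C' -> y C' | eps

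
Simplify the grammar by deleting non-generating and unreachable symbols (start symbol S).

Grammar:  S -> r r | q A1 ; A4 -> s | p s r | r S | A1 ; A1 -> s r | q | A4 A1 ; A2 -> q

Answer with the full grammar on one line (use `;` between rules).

S -> r r | q A1; A4 -> s | p s r | r S | A1; A1 -> s r | q | A4 A1

Generating nonterminals: {A1, A2, A4, S}.
Reachable from S after that: {A1, A4, S}.
Removed useless symbols: {A2} and every production mentioning them.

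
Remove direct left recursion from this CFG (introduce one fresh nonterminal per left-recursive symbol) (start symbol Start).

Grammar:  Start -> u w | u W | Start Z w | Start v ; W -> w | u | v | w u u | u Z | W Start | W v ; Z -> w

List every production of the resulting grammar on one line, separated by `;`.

Start, W are directly left-recursive.
For Start: α = {Z w, v}, β = {u w, u W}. Rewrite as Start → β Start1 and Start1 → α Start1 | ε.
For W: α = {Start, v}, β = {w, u, v, w u u, u Z}. Rewrite as W → β W1 and W1 → α W1 | ε.

Start -> u w Start1 | u W Start1; W -> w W1 | u W1 | v W1 | w u u W1 | u Z W1; Z -> w; Start1 -> Z w Start1 | v Start1 | epsilon; W1 -> Start W1 | v W1 | epsilon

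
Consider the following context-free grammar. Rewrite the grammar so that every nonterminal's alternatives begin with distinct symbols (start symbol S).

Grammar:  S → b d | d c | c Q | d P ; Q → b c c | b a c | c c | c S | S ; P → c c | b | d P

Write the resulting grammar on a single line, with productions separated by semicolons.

S → b d | c Q | d S'; Q → S | b Q' | c Q''; P → c c | b | d P; S' → c | P; Q' → c c | a c; Q'' → c | S

S has alternatives sharing prefix 'd': factor to S → d S' with S' → c | P.
Q has alternatives sharing prefix 'b': factor to Q → b Q' with Q' → c c | a c.
Q has alternatives sharing prefix 'c': factor to Q → c Q'' with Q'' → c | S.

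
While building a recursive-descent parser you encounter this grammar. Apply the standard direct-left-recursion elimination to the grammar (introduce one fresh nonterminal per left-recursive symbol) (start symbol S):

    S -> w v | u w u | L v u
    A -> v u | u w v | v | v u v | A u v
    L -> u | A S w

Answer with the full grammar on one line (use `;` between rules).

S -> w v | u w u | L v u; A -> v u A' | u w v A' | v A' | v u v A'; L -> u | A S w; A' -> u v A' | ε

Directly left-recursive nonterminal: A.
For A: α = {u v}, β = {v u, u w v, v, v u v}. Rewrite as A → β A' and A' → α A' | ε.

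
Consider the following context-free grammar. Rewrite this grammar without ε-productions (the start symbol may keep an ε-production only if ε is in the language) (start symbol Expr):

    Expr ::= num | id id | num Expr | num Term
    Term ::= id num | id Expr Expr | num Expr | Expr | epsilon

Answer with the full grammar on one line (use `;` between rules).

The nullable symbols are {Term}.
ε ∉ L(G), so no ε-production is kept.

Expr ::= num | id id | num Expr | num Term; Term ::= id num | id Expr Expr | num Expr | Expr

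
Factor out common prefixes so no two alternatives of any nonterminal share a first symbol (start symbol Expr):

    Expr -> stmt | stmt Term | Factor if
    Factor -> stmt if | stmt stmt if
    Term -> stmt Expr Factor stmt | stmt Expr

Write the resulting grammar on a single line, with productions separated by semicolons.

Expr has alternatives sharing prefix 'stmt': factor to Expr → stmt Expr1 with Expr1 → ε | Term.
Factor has alternatives sharing prefix 'stmt': factor to Factor → stmt Factor1 with Factor1 → if | stmt if.
Term has alternatives sharing prefix 'stmt Expr': factor to Term → stmt Expr Term1 with Term1 → Factor stmt | ε.

Expr -> Factor if | stmt Expr1; Factor -> stmt Factor1; Term -> stmt Expr Term1; Expr1 -> ε | Term; Factor1 -> if | stmt if; Term1 -> Factor stmt | ε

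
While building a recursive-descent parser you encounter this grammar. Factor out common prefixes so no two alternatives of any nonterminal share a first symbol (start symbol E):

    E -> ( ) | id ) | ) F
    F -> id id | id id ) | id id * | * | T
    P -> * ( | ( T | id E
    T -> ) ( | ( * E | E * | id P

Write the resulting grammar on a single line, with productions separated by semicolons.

E -> ( ) | id ) | ) F; F -> * | T | id id F'; P -> * ( | ( T | id E; T -> ) ( | ( * E | E * | id P; F' -> ε | ) | *

F has alternatives sharing prefix 'id id': factor to F → id id F' with F' → ε | ) | *.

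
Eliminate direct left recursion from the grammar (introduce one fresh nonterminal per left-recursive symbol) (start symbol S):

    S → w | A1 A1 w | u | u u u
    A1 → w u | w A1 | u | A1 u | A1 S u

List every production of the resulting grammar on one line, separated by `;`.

S → w | A1 A1 w | u | u u u; A1 → w u A1' | w A1 A1' | u A1'; A1' → u A1' | S u A1' | ε

Directly left-recursive nonterminal: A1.
For A1: α = {u, S u}, β = {w u, w A1, u}. Rewrite as A1 → β A1' and A1' → α A1' | ε.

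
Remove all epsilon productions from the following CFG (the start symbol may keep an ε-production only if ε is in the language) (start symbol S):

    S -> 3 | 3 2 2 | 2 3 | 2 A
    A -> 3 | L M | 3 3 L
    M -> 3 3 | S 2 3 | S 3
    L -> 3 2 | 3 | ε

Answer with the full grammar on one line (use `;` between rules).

Nullable set = {L}.
ε ∉ L(G), so no ε-production is kept.
Add the nullable-subset variants: A → L M gives L M | M. A → 3 3 L gives 3 3 L | 3 3.

S -> 3 | 3 2 2 | 2 3 | 2 A; A -> 3 | L M | M | 3 3 L | 3 3; M -> 3 3 | S 2 3 | S 3; L -> 3 2 | 3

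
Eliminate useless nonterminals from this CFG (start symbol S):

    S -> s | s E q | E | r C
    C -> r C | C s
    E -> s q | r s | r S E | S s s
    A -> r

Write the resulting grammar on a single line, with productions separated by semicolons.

Generating nonterminals: {A, E, S}.
Reachable from S after that: {E, S}.
Removed useless symbols: {A, C} and every production mentioning them.

S -> s | s E q | E; E -> s q | r s | r S E | S s s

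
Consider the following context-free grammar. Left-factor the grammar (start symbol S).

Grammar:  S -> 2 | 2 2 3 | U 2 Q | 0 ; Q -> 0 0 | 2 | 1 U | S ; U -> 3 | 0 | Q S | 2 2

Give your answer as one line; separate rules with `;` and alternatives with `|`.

S has alternatives sharing prefix '2': factor to S → 2 S' with S' → ε | 2 3.

S -> U 2 Q | 0 | 2 S'; Q -> 0 0 | 2 | 1 U | S; U -> 3 | 0 | Q S | 2 2; S' -> ε | 2 3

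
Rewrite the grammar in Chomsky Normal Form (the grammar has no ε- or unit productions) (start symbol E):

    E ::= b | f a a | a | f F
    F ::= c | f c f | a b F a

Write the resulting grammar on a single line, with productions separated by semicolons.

Introduce a nonterminal for each terminal appearing in a rule of length ≥ 2: X1 → f, X2 → a, X3 → c, X4 → b.
Binarize each right-hand side of length ≥ 3 by chaining fresh nonterminals (Y1, Y2, …): affected rules were E → X1 X2 X2; F → X1 X3 X1; F → X2 X4 F X2.

E ::= b | X1 Y1 | a | X1 F; F ::= c | X1 Y2 | X2 Y3; X1 ::= f; X2 ::= a; X3 ::= c; X4 ::= b; Y1 ::= X2 X2; Y2 ::= X3 X1; Y3 ::= X4 Y4; Y4 ::= F X2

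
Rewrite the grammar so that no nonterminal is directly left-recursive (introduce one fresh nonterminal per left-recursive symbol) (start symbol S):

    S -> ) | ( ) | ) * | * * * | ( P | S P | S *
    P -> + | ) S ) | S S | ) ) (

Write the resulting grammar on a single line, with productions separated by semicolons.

Left recursion appears on S.
For S: α = {P, *}, β = {), ( ), ) *, * * *, ( P}. Rewrite as S → β S' and S' → α S' | ε.

S -> ) S' | ( ) S' | ) * S' | * * * S' | ( P S'; P -> + | ) S ) | S S | ) ) (; S' -> P S' | * S' | ε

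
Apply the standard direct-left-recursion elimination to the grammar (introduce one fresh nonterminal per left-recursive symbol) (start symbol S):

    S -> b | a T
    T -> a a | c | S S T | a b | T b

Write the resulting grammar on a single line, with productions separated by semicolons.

S -> b | a T; T -> a a T' | c T' | S S T T' | a b T'; T' -> b T' | ε

T is directly left-recursive.
For T: α = {b}, β = {a a, c, S S T, a b}. Rewrite as T → β T' and T' → α T' | ε.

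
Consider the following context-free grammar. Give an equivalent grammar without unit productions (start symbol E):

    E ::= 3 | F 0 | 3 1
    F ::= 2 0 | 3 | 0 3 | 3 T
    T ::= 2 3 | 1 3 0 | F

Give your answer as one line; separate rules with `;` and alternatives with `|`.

E ::= 3 | F 0 | 3 1; F ::= 2 0 | 3 | 0 3 | 3 T; T ::= 2 0 | 3 | 0 3 | 3 T | 2 3 | 1 3 0

Unit pairs: T ⇒* {F}.
For each unit pair (A, B), copy every non-unit production of B to A, then drop all unit productions.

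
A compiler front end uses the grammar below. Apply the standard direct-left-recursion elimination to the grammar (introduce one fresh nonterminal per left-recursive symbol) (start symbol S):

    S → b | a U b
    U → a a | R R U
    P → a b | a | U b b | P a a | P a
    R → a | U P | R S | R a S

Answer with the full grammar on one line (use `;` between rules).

S → b | a U b; U → a a | R R U; P → a b P' | a P' | U b b P'; R → a R' | U P R'; P' → a a P' | a P' | eps; R' → S R' | a S R' | eps

Left recursion appears on P, R.
For P: α = {a a, a}, β = {a b, a, U b b}. Rewrite as P → β P' and P' → α P' | ε.
For R: α = {S, a S}, β = {a, U P}. Rewrite as R → β R' and R' → α R' | ε.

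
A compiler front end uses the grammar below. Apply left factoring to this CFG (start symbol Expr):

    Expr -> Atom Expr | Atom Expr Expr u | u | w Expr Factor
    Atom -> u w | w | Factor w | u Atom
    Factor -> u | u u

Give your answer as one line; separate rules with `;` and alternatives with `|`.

Expr has alternatives sharing prefix 'Atom Expr': factor to Expr → Atom Expr Expr1 with Expr1 → ε | Expr u.
Atom has alternatives sharing prefix 'u': factor to Atom → u Atom1 with Atom1 → w | Atom.
Factor has alternatives sharing prefix 'u': factor to Factor → u Factor1 with Factor1 → ε | u.

Expr -> u | w Expr Factor | Atom Expr Expr1; Atom -> w | Factor w | u Atom1; Factor -> u Factor1; Expr1 -> eps | Expr u; Atom1 -> w | Atom; Factor1 -> eps | u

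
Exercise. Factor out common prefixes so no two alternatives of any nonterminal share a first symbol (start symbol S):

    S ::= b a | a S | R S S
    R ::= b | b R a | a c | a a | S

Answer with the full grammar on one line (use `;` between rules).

S ::= b a | a S | R S S; R ::= S | b R' | a R''; R' ::= ε | R a; R'' ::= c | a

R has alternatives sharing prefix 'b': factor to R → b R' with R' → ε | R a.
R has alternatives sharing prefix 'a': factor to R → a R'' with R'' → c | a.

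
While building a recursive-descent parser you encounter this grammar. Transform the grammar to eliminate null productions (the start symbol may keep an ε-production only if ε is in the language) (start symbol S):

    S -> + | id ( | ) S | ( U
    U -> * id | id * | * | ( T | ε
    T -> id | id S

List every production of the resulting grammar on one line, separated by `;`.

Nullable nonterminals: {U}.
ε ∉ L(G), so no ε-production is kept.
Expand every rule over subsets of its nullable positions: S → ( U gives ( U | (.

S -> + | id ( | ) S | ( U | (; U -> * id | id * | * | ( T; T -> id | id S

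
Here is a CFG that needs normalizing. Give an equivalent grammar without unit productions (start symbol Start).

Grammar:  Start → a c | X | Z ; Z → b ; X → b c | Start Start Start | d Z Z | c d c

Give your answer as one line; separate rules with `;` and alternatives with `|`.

Unit pairs: Start ⇒* {X, Z}.
For every A with A ⇒* B via unit rules, add B's non-unit alternatives to A; then delete every rule of the form X → Y.

Start → b | a c | b c | Start Start Start | d Z Z | c d c; Z → b; X → b c | Start Start Start | d Z Z | c d c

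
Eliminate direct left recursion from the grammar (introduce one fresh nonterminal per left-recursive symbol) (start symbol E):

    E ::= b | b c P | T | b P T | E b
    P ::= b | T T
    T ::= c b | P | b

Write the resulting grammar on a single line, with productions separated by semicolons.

E ::= b E' | b c P E' | T E' | b P T E'; P ::= b | T T; T ::= c b | P | b; E' ::= b E' | ε

Directly left-recursive nonterminal: E.
For E: α = {b}, β = {b, b c P, T, b P T}. Rewrite as E → β E' and E' → α E' | ε.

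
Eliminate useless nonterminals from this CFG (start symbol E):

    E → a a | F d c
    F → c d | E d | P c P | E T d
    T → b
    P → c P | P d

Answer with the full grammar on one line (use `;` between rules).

E → a a | F d c; F → c d | E d | E T d; T → b

Generating nonterminals: {E, F, T}.
Reachable from E after that: {E, F, T}.
Removed useless symbols: {P} and every production mentioning them.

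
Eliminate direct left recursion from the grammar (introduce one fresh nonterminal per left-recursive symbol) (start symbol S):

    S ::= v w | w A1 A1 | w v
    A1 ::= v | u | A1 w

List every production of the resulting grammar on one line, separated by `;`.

S ::= v w | w A1 A1 | w v; A1 ::= v A1' | u A1'; A1' ::= w A1' | ε

Left recursion appears on A1.
For A1: α = {w}, β = {v, u}. Rewrite as A1 → β A1' and A1' → α A1' | ε.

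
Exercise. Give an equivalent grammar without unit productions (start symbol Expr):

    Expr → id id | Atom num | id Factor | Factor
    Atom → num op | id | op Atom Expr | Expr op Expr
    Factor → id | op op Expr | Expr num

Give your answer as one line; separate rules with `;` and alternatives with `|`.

Unit pairs: Expr ⇒* {Factor}.
For every A with A ⇒* B via unit rules, add B's non-unit alternatives to A; then delete every rule of the form X → Y.

Expr → id | op op Expr | Expr num | id id | Atom num | id Factor; Atom → num op | id | op Atom Expr | Expr op Expr; Factor → id | op op Expr | Expr num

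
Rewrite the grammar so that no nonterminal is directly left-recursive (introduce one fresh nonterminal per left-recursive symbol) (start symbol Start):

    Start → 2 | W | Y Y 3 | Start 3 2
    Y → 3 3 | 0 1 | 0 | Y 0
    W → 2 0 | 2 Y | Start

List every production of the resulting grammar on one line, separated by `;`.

Start → 2 Start1 | W Start1 | Y Y 3 Start1; Y → 3 3 Y1 | 0 1 Y1 | 0 Y1; W → 2 0 | 2 Y | Start; Start1 → 3 2 Start1 | eps; Y1 → 0 Y1 | eps

Directly left-recursive nonterminals: Start, Y.
For Start: α = {3 2}, β = {2, W, Y Y 3}. Rewrite as Start → β Start1 and Start1 → α Start1 | ε.
For Y: α = {0}, β = {3 3, 0 1, 0}. Rewrite as Y → β Y1 and Y1 → α Y1 | ε.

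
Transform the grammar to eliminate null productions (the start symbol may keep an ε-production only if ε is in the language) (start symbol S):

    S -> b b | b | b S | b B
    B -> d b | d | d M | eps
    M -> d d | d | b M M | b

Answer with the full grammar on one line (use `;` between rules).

The nullable symbols are {B}.
ε ∉ L(G), so no ε-production is kept.

S -> b b | b | b S | b B; B -> d b | d | d M; M -> d d | d | b M M | b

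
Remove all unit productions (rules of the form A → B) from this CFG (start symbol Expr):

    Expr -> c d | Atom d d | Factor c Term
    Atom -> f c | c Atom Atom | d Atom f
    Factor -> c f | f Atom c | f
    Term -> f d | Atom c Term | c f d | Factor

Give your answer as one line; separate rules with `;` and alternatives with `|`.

Expr -> c d | Atom d d | Factor c Term; Atom -> f c | c Atom Atom | d Atom f; Factor -> c f | f Atom c | f; Term -> f d | Atom c Term | c f d | c f | f Atom c | f

Unit pairs: Term ⇒* {Factor}.
Replace each nonterminal's rules with the union of the non-unit rules of every nonterminal it unit-derives.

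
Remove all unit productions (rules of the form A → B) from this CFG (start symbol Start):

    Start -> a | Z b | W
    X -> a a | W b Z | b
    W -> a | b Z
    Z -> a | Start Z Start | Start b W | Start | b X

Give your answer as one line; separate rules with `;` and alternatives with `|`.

Unit pairs: Start ⇒* {W}; Z ⇒* {Start, W}.
Replace each nonterminal's rules with the union of the non-unit rules of every nonterminal it unit-derives.

Start -> a | Z b | b Z; X -> a a | W b Z | b; W -> a | b Z; Z -> a | Start Z Start | Start b W | b X | Z b | b Z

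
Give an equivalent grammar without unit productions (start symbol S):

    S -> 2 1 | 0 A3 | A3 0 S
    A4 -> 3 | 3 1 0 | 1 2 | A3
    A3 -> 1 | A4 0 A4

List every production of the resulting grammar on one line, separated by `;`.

Unit pairs: A4 ⇒* {A3}.
For each unit pair (A, B), copy every non-unit production of B to A, then drop all unit productions.

S -> 2 1 | 0 A3 | A3 0 S; A4 -> 3 | 3 1 0 | 1 2 | 1 | A4 0 A4; A3 -> 1 | A4 0 A4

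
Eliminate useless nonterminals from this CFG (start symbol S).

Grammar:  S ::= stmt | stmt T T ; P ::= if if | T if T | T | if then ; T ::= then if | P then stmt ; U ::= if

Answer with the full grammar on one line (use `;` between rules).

S ::= stmt | stmt T T; P ::= if if | T if T | T | if then; T ::= then if | P then stmt

Generating nonterminals: {P, S, T, U}.
Reachable from S after that: {P, S, T}.
Removed useless symbols: {U} and every production mentioning them.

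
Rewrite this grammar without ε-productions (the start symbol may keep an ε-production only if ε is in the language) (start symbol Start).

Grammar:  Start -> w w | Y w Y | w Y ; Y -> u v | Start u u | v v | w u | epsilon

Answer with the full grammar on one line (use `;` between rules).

The nullable symbols are {Y}.
ε ∉ L(G), so no ε-production is kept.
Expand every rule over subsets of its nullable positions: Start → Y w Y gives Y w Y | Y w | w Y | w.

Start -> w w | Y w Y | Y w | w Y | w; Y -> u v | Start u u | v v | w u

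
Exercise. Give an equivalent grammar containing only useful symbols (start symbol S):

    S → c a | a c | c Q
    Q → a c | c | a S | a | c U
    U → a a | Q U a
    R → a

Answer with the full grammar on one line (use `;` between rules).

S → c a | a c | c Q; Q → a c | c | a S | a | c U; U → a a | Q U a

Generating nonterminals: {Q, R, S, U}.
Reachable from S after that: {Q, S, U}.
Removed useless symbols: {R} and every production mentioning them.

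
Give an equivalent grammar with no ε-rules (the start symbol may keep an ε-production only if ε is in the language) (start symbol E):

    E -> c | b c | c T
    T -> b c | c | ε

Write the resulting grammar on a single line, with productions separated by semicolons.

E -> c | b c | c T; T -> b c | c

The nullable symbols are {T}.
ε ∉ L(G), so no ε-production is kept.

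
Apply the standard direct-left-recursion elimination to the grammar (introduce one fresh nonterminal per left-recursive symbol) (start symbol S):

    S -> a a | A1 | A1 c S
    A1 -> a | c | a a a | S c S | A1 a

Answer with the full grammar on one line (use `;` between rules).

Left recursion appears on A1.
For A1: α = {a}, β = {a, c, a a a, S c S}. Rewrite as A1 → β A1' and A1' → α A1' | ε.

S -> a a | A1 | A1 c S; A1 -> a A1' | c A1' | a a a A1' | S c S A1'; A1' -> a A1' | ε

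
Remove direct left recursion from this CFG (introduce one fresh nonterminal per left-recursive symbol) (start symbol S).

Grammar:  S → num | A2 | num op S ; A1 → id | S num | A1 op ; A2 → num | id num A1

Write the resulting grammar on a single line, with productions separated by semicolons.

S → num | A2 | num op S; A1 → id A1' | S num A1'; A2 → num | id num A1; A1' → op A1' | ε

Left recursion appears on A1.
For A1: α = {op}, β = {id, S num}. Rewrite as A1 → β A1' and A1' → α A1' | ε.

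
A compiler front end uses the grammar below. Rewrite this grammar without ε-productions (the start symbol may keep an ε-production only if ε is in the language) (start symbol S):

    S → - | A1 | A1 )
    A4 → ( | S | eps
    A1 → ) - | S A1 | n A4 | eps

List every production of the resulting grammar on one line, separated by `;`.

S → - | A1 | A1 ) | ) | ε; A4 → ( | S; A1 → ) - | S A1 | S | n A4 | n

The nullable symbols are {A1, A4, S}.
ε ∈ L(G) since S is nullable, so keep S → ε.
Expand every rule over subsets of its nullable positions: S → A1 ) gives A1 ) | ). A1 → S A1 gives S A1 | S. A1 → n A4 gives n A4 | n.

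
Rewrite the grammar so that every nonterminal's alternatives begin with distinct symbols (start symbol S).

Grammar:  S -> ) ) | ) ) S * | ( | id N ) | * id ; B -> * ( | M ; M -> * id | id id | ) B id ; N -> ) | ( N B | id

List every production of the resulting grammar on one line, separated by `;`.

S has alternatives sharing prefix ') )': factor to S → ) ) S' with S' → ε | S *.

S -> ( | id N ) | * id | ) ) S'; B -> * ( | M; M -> * id | id id | ) B id; N -> ) | ( N B | id; S' -> ε | S *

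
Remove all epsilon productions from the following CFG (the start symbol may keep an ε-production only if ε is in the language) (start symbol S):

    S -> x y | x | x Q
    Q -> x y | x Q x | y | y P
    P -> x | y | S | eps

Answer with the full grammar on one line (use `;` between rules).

Nullable nonterminals: {P}.
ε ∉ L(G), so no ε-production is kept.

S -> x y | x | x Q; Q -> x y | x Q x | y | y P; P -> x | y | S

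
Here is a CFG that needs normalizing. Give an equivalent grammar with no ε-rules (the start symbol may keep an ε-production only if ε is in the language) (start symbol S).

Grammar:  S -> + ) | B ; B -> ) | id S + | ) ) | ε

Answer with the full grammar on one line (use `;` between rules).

Nullable nonterminals: {B, S}.
ε ∈ L(G) since S is nullable, so keep S → ε.
Add the nullable-subset variants: B → id S + gives id S + | id +.

S -> + ) | B | ε; B -> ) | id S + | id + | ) )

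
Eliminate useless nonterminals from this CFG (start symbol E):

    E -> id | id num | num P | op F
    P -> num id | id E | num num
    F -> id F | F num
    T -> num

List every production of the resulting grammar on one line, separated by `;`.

Generating nonterminals: {E, P, T}.
Reachable from E after that: {E, P}.
Removed useless symbols: {F, T} and every production mentioning them.

E -> id | id num | num P; P -> num id | id E | num num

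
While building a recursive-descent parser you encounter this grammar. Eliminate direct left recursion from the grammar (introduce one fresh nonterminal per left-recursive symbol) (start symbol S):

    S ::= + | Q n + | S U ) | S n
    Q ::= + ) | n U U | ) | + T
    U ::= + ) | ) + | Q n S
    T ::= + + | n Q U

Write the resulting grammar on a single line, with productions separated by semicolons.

S ::= + S' | Q n + S'; Q ::= + ) | n U U | ) | + T; U ::= + ) | ) + | Q n S; T ::= + + | n Q U; S' ::= U ) S' | n S' | ε

Directly left-recursive nonterminal: S.
For S: α = {U ), n}, β = {+, Q n +}. Rewrite as S → β S' and S' → α S' | ε.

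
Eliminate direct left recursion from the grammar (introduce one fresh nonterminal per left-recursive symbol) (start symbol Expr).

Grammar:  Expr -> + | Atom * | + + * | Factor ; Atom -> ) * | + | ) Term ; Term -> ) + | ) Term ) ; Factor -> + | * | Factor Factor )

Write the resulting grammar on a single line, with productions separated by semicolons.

Expr -> + | Atom * | + + * | Factor; Atom -> ) * | + | ) Term; Term -> ) + | ) Term ); Factor -> + Factor1 | * Factor1; Factor1 -> Factor ) Factor1 | epsilon

Left recursion appears on Factor.
For Factor: α = {Factor )}, β = {+, *}. Rewrite as Factor → β Factor1 and Factor1 → α Factor1 | ε.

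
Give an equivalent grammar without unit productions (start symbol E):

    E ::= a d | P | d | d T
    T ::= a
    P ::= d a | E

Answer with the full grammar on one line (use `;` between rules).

E ::= a d | d | d T | d a; T ::= a; P ::= a d | d | d T | d a

Unit pairs: E ⇒* {P}; P ⇒* {E}.
For each unit pair (A, B), copy every non-unit production of B to A, then drop all unit productions.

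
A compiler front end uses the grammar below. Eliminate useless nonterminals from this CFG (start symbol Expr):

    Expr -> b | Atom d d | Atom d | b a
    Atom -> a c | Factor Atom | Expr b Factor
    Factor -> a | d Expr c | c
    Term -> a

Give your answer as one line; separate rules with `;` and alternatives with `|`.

Generating nonterminals: {Atom, Expr, Factor, Term}.
Reachable from Expr after that: {Atom, Expr, Factor}.
Removed useless symbols: {Term} and every production mentioning them.

Expr -> b | Atom d d | Atom d | b a; Atom -> a c | Factor Atom | Expr b Factor; Factor -> a | d Expr c | c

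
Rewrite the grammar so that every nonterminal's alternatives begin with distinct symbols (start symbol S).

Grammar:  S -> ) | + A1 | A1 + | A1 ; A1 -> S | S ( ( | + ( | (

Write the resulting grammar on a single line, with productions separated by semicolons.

S has alternatives sharing prefix 'A1': factor to S → A1 S' with S' → + | ε.
A1 has alternatives sharing prefix 'S': factor to A1 → S A1' with A1' → ε | ( (.

S -> ) | + A1 | A1 S'; A1 -> + ( | ( | S A1'; S' -> + | ε; A1' -> ε | ( (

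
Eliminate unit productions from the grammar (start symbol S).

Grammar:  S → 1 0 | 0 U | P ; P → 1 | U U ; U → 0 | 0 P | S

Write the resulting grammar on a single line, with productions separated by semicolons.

S → 1 0 | 0 U | 1 | U U; P → 1 | U U; U → 0 | 0 P | 1 0 | 0 U | 1 | U U

Unit pairs: S ⇒* {P}; U ⇒* {P, S}.
For every A with A ⇒* B via unit rules, add B's non-unit alternatives to A; then delete every rule of the form X → Y.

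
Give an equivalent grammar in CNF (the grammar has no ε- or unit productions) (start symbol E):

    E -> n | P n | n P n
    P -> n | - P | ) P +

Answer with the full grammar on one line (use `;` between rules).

E -> n | P X1 | X1 Y1; P -> n | X2 P | X3 Y2; X1 -> n; X2 -> -; X3 -> ); X4 -> +; Y1 -> P X1; Y2 -> P X4

Introduce a nonterminal for each terminal appearing in a rule of length ≥ 2: X1 → n, X2 → -, X3 → ), X4 → +.
Binarize each right-hand side of length ≥ 3 by chaining fresh nonterminals (Y1, Y2, …): affected rules were E → X1 P X1; P → X3 P X4.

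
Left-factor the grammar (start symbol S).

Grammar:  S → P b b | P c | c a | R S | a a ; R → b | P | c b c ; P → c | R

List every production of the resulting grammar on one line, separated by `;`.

S → c a | R S | a a | P S'; R → b | P | c b c; P → c | R; S' → b b | c

S has alternatives sharing prefix 'P': factor to S → P S' with S' → b b | c.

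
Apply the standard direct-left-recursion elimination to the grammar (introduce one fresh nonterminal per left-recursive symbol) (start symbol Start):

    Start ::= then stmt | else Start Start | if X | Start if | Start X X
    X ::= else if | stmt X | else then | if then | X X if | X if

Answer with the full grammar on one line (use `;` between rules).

Start ::= then stmt Start1 | else Start Start Start1 | if X Start1; X ::= else if X1 | stmt X X1 | else then X1 | if then X1; Start1 ::= if Start1 | X X Start1 | ε; X1 ::= X if X1 | if X1 | ε

Left recursion appears on Start, X.
For Start: α = {if, X X}, β = {then stmt, else Start Start, if X}. Rewrite as Start → β Start1 and Start1 → α Start1 | ε.
For X: α = {X if, if}, β = {else if, stmt X, else then, if then}. Rewrite as X → β X1 and X1 → α X1 | ε.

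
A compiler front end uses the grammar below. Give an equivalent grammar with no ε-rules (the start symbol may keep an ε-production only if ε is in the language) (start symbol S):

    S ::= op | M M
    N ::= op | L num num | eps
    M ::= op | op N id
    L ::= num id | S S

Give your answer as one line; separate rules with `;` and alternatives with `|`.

S ::= op | M M; N ::= op | L num num; M ::= op | op N id | op id; L ::= num id | S S

Nullable nonterminals: {N}.
ε ∉ L(G), so no ε-production is kept.
Add the nullable-subset variants: M → op N id gives op N id | op id.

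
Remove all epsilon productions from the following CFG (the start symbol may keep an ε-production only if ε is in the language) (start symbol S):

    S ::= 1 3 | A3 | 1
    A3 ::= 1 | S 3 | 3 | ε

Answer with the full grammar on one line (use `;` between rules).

Nullable set = {A3, S}.
ε ∈ L(G) since S is nullable, so keep S → ε.
Expand every rule over subsets of its nullable positions: A3 → S 3 gives S 3 | 3.

S ::= 1 3 | A3 | 1 | ε; A3 ::= 1 | S 3 | 3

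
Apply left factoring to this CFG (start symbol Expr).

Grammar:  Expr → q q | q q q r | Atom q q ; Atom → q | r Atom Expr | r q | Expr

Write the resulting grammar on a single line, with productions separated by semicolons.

Expr has alternatives sharing prefix 'q q': factor to Expr → q q Expr1 with Expr1 → ε | q r.
Atom has alternatives sharing prefix 'r': factor to Atom → r Atom1 with Atom1 → Atom Expr | q.

Expr → Atom q q | q q Expr1; Atom → q | Expr | r Atom1; Expr1 → eps | q r; Atom1 → Atom Expr | q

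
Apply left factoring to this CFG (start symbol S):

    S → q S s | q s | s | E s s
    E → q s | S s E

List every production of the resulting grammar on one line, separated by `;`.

S → s | E s s | q S'; E → q s | S s E; S' → S s | s

S has alternatives sharing prefix 'q': factor to S → q S' with S' → S s | s.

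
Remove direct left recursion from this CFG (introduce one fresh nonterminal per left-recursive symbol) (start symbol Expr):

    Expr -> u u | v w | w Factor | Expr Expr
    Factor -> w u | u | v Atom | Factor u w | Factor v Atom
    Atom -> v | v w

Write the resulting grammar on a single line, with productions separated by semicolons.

Left recursion appears on Expr, Factor.
For Expr: α = {Expr}, β = {u u, v w, w Factor}. Rewrite as Expr → β Expr1 and Expr1 → α Expr1 | ε.
For Factor: α = {u w, v Atom}, β = {w u, u, v Atom}. Rewrite as Factor → β Factor1 and Factor1 → α Factor1 | ε.

Expr -> u u Expr1 | v w Expr1 | w Factor Expr1; Factor -> w u Factor1 | u Factor1 | v Atom Factor1; Atom -> v | v w; Expr1 -> Expr Expr1 | ε; Factor1 -> u w Factor1 | v Atom Factor1 | ε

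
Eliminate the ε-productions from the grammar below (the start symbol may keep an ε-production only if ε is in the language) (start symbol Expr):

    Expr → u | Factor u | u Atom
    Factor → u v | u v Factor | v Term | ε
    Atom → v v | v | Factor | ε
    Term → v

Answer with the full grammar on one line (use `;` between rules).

Expr → u | Factor u | u Atom; Factor → u v | u v Factor | v Term; Atom → v v | v | Factor; Term → v

Nullable nonterminals: {Atom, Factor}.
ε ∉ L(G), so no ε-production is kept.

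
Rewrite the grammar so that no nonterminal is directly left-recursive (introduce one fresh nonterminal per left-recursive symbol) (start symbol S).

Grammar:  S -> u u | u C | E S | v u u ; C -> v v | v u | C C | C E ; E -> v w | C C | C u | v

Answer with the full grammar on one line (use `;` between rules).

S -> u u | u C | E S | v u u; C -> v v C' | v u C'; E -> v w | C C | C u | v; C' -> C C' | E C' | ε

Directly left-recursive nonterminal: C.
For C: α = {C, E}, β = {v v, v u}. Rewrite as C → β C' and C' → α C' | ε.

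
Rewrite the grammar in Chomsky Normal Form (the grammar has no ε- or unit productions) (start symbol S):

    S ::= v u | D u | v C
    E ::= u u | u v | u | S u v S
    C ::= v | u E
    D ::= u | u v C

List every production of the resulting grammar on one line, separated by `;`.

S ::= X1 X2 | D X2 | X1 C; E ::= X2 X2 | X2 X1 | u | S Y1; C ::= v | X2 E; D ::= u | X2 Y3; X1 ::= v; X2 ::= u; Y1 ::= X2 Y2; Y2 ::= X1 S; Y3 ::= X1 C

Introduce a nonterminal for each terminal appearing in a rule of length ≥ 2: X1 → v, X2 → u.
Binarize each right-hand side of length ≥ 3 by chaining fresh nonterminals (Y1, Y2, …): affected rules were E → S X2 X1 S; D → X2 X1 C.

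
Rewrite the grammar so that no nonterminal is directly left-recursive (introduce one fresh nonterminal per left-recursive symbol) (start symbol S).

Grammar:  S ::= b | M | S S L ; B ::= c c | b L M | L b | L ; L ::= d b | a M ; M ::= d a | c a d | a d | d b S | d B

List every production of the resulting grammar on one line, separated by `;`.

S ::= b S' | M S'; B ::= c c | b L M | L b | L; L ::= d b | a M; M ::= d a | c a d | a d | d b S | d B; S' ::= S L S' | ε

Left recursion appears on S.
For S: α = {S L}, β = {b, M}. Rewrite as S → β S' and S' → α S' | ε.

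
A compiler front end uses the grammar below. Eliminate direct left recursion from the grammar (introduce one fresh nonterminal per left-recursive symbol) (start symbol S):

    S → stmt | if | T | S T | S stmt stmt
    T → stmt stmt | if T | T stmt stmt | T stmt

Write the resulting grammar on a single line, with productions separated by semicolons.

S → stmt S' | if S' | T S'; T → stmt stmt T' | if T T'; S' → T S' | stmt stmt S' | ε; T' → stmt stmt T' | stmt T' | ε

S, T are directly left-recursive.
For S: α = {T, stmt stmt}, β = {stmt, if, T}. Rewrite as S → β S' and S' → α S' | ε.
For T: α = {stmt stmt, stmt}, β = {stmt stmt, if T}. Rewrite as T → β T' and T' → α T' | ε.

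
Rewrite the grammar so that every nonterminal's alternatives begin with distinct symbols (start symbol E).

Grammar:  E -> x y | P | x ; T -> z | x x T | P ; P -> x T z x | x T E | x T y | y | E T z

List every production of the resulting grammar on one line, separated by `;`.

E -> P | x E'; T -> z | x x T | P; P -> y | E T z | x T P'; E' -> y | ε; P' -> z x | E | y

E has alternatives sharing prefix 'x': factor to E → x E' with E' → y | ε.
P has alternatives sharing prefix 'x T': factor to P → x T P' with P' → z x | E | y.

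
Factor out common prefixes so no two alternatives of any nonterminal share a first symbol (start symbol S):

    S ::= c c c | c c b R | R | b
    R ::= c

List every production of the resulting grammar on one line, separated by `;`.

S has alternatives sharing prefix 'c c': factor to S → c c S' with S' → c | b R.

S ::= R | b | c c S'; R ::= c; S' ::= c | b R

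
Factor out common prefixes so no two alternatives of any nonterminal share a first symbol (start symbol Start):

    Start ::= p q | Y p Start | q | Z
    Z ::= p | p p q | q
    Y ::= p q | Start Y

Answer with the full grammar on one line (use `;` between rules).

Start ::= p q | Y p Start | q | Z; Z ::= q | p Z1; Y ::= p q | Start Y; Z1 ::= epsilon | p q

Z has alternatives sharing prefix 'p': factor to Z → p Z1 with Z1 → ε | p q.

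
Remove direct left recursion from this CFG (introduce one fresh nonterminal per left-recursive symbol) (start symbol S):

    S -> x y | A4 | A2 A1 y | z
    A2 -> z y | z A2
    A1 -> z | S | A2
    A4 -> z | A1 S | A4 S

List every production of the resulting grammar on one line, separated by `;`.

S -> x y | A4 | A2 A1 y | z; A2 -> z y | z A2; A1 -> z | S | A2; A4 -> z A4' | A1 S A4'; A4' -> S A4' | ε

A4 is directly left-recursive.
For A4: α = {S}, β = {z, A1 S}. Rewrite as A4 → β A4' and A4' → α A4' | ε.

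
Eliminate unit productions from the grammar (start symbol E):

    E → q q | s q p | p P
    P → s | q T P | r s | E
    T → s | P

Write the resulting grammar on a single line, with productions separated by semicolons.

Unit pairs: P ⇒* {E}; T ⇒* {E, P}.
Replace each nonterminal's rules with the union of the non-unit rules of every nonterminal it unit-derives.

E → q q | s q p | p P; P → q q | s q p | p P | s | q T P | r s; T → q q | s q p | p P | s | q T P | r s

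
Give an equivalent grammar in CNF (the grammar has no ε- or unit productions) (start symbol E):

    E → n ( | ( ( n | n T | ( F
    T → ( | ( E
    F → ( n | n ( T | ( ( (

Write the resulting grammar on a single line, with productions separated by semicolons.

Introduce a nonterminal for each terminal appearing in a rule of length ≥ 2: X1 → n, X2 → (.
Binarize each right-hand side of length ≥ 3 by chaining fresh nonterminals (Y1, Y2, …): affected rules were E → X2 X2 X1; F → X1 X2 T; F → X2 X2 X2.

E → X1 X2 | X2 Y1 | X1 T | X2 F; T → ( | X2 E; F → X2 X1 | X1 Y2 | X2 Y3; X1 → n; X2 → (; Y1 → X2 X1; Y2 → X2 T; Y3 → X2 X2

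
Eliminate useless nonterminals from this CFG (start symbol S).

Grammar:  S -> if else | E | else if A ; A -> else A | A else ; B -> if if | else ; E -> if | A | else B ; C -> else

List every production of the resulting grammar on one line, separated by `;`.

Generating nonterminals: {B, C, E, S}.
Reachable from S after that: {B, E, S}.
Removed useless symbols: {A, C} and every production mentioning them.

S -> if else | E; B -> if if | else; E -> if | else B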